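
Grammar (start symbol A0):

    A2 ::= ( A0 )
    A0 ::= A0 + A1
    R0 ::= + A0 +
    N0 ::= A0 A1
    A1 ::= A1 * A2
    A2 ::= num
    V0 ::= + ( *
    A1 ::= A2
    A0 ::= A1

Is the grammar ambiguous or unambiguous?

(R0, V0, N0 are unreachable from A0, so their rules don't affect L(A0).) A0 → A0 + A1 | A1  ;  A1 → A1 * A2 | A2  — a left-associative chain with A2 at the bottom. Each string factors uniquely by precedence.

Unambiguous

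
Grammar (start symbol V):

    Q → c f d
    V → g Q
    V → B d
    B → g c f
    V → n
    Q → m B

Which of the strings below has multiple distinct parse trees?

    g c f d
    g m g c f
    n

g c f d: 2 trees
g m g c f: 1 tree
n: 1 tree

g c f d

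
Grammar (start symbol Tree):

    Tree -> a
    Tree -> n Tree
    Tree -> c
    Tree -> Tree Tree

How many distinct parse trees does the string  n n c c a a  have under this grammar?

Parse trees for n n c c a a (showing first 6 of 28):
  [Tree n [Tree n [Tree [Tree c] [Tree [Tree c] [Tree [Tree a] [Tree a]]]]]]
  [Tree n [Tree n [Tree [Tree c] [Tree [Tree [Tree c] [Tree a]] [Tree a]]]]]
  [Tree n [Tree n [Tree [Tree [Tree c] [Tree c]] [Tree [Tree a] [Tree a]]]]]
  [Tree n [Tree n [Tree [Tree [Tree c] [Tree [Tree c] [Tree a]]] [Tree a]]]]
  [Tree n [Tree n [Tree [Tree [Tree [Tree c] [Tree c]] [Tree a]] [Tree a]]]]
  [Tree n [Tree [Tree n [Tree c]] [Tree [Tree c] [Tree [Tree a] [Tree a]]]]]

28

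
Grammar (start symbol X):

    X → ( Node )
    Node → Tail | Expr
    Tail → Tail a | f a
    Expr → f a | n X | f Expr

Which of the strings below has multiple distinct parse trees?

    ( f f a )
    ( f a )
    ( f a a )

( f f a ): 1 tree
( f a ): 2 trees
( f a a ): 1 tree

( f a )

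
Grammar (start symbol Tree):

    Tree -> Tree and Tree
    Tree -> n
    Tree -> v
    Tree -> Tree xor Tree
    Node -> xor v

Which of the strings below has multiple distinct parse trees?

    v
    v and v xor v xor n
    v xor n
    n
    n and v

v and v xor v xor n

v: 1 tree
v and v xor v xor n: 5 trees
v xor n: 1 tree
n: 1 tree
n and v: 1 tree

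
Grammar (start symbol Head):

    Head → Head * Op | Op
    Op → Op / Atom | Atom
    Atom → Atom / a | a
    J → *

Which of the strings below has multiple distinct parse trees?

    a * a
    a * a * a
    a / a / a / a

a / a / a / a

a * a: 1 tree
a * a * a: 1 tree
a / a / a / a: 8 trees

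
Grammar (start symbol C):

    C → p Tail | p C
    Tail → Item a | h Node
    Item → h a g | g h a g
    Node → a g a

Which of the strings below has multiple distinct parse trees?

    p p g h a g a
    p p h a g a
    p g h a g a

p p h a g a

p p g h a g a: 1 tree
p p h a g a: 2 trees
p g h a g a: 1 tree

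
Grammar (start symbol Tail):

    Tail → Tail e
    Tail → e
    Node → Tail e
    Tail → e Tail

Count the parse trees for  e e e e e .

Parse trees for e e e e e (showing first 6 of 16):
  [Tail [Tail [Tail [Tail [Tail e] e] e] e] e]
  [Tail [Tail [Tail [Tail e [Tail e]] e] e] e]
  [Tail [Tail [Tail e [Tail [Tail e] e]] e] e]
  [Tail [Tail [Tail e [Tail e [Tail e]]] e] e]
  [Tail [Tail e [Tail [Tail [Tail e] e] e]] e]
  [Tail [Tail e [Tail [Tail e [Tail e]] e]] e]

16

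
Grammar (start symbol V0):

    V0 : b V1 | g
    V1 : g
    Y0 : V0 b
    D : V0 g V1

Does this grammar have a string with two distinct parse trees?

Unambiguous

Only V0, V1 are reachable from V0; ignoring the rest: Restricted to the reachable nonterminals, every rule has the form A → t or A → t B, and no two rules for the same A share a first terminal. The grammar encodes a DFA — one run per string.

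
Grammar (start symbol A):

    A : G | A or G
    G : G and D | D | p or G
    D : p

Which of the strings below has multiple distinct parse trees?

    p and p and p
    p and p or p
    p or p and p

p or p and p

p and p and p: 1 tree
p and p or p: 1 tree
p or p and p: 3 trees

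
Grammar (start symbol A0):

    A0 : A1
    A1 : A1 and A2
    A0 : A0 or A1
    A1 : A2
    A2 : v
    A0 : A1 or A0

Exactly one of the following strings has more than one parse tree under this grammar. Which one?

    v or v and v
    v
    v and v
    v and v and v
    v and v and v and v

v or v and v: 2 trees
v: 1 tree
v and v: 1 tree
v and v and v: 1 tree
v and v and v and v: 1 tree

v or v and v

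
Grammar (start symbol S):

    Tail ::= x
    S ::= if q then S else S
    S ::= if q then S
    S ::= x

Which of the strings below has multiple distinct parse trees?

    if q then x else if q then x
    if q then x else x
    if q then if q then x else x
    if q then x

if q then if q then x else x

if q then x else if q then x: 1 tree
if q then x else x: 1 tree
if q then if q then x else x: 2 trees
if q then x: 1 tree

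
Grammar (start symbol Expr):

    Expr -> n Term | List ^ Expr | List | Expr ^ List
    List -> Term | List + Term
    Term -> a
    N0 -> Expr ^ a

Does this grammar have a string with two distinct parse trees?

Witness: a ^ a

Derivation 1: Expr ⇒ List ^ Expr ⇒ Term ^ Expr ⇒ a ^ Expr ⇒ a ^ List ⇒ a ^ Term ⇒ a ^ a
Derivation 2: Expr ⇒ Expr ^ List ⇒ List ^ List ⇒ Term ^ List ⇒ a ^ List ⇒ a ^ Term ⇒ a ^ a

Two distinct leftmost derivations for the same string.

Ambiguous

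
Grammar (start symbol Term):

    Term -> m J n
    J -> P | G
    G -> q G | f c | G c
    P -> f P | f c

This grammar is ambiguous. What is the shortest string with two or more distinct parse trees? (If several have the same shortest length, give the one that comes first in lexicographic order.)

m f c n

length 4: m f c n has 2 parse trees

Two derivations of m f c n:
  Term ⇒ m J n ⇒ m P n ⇒ m f c n
  Term ⇒ m J n ⇒ m G n ⇒ m f c n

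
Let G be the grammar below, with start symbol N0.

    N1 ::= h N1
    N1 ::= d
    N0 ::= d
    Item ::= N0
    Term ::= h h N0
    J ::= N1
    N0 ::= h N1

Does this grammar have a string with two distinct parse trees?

(Item, Term, J are unreachable from N0, so their rules don't affect L(N0).) The reachable rules are right-linear with at most one rule per (nonterminal, next-terminal) pair. Each input token forces the next rule, so parsing is deterministic.

Unambiguous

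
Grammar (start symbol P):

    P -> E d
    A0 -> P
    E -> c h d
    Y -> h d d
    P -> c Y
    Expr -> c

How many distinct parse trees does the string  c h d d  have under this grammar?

2

Parse trees for c h d d:
  [P [E c h d] d]
  [P c [Y h d d]]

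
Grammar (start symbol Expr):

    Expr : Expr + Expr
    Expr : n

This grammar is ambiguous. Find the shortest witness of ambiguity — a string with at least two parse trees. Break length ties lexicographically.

n + n + n

length 1: no string has ≥2 trees
length 3: no string has ≥2 trees
length 5: n + n + n has 2 parse trees

Two derivations of n + n + n:
  Expr ⇒ Expr + Expr ⇒ Expr + Expr + Expr ⇒ n + Expr + Expr ⇒ n + n + Expr ⇒ n + n + n
  Expr ⇒ Expr + Expr ⇒ n + Expr ⇒ n + Expr + Expr ⇒ n + n + Expr ⇒ n + n + n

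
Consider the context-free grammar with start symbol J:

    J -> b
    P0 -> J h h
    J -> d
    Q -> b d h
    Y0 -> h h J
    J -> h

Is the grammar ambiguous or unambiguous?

Unambiguous

Only J is reachable from J; ignoring the rest: The reachable rules are right-linear with at most one rule per (nonterminal, next-terminal) pair. Each input token forces the next rule, so parsing is deterministic.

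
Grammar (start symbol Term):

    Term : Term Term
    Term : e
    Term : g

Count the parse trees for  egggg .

Parse trees for egggg (showing first 6 of 14):
  [Term [Term e] [Term [Term g] [Term [Term g] [Term [Term g] [Term g]]]]]
  [Term [Term e] [Term [Term g] [Term [Term [Term g] [Term g]] [Term g]]]]
  [Term [Term e] [Term [Term [Term g] [Term g]] [Term [Term g] [Term g]]]]
  [Term [Term e] [Term [Term [Term g] [Term [Term g] [Term g]]] [Term g]]]
  [Term [Term e] [Term [Term [Term [Term g] [Term g]] [Term g]] [Term g]]]
  [Term [Term [Term e] [Term g]] [Term [Term g] [Term [Term g] [Term g]]]]

14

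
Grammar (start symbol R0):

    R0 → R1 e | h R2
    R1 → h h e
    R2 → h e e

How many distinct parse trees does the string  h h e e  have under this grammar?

2

Parse trees for h h e e:
  [R0 [R1 h h e] e]
  [R0 h [R2 h e e]]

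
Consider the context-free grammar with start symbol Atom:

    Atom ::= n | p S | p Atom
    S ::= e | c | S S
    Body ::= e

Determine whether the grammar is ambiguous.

Witness: p c c c

Derivation 1: Atom ⇒ p S ⇒ p S S ⇒ p c S ⇒ p c S S ⇒ p c c S ⇒ p c c c
Derivation 2: Atom ⇒ p S ⇒ p S S ⇒ p S S S ⇒ p c S S ⇒ p c c S ⇒ p c c c

Two distinct leftmost derivations for the same string.

Ambiguous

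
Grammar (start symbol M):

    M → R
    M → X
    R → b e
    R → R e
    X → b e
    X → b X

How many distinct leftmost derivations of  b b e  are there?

Parse trees for b b e:
  [M [X b [X b e]]]

1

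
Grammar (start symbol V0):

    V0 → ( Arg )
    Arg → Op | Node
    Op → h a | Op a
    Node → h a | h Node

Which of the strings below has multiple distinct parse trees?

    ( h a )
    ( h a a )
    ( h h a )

( h a )

( h a ): 2 trees
( h a a ): 1 tree
( h h a ): 1 tree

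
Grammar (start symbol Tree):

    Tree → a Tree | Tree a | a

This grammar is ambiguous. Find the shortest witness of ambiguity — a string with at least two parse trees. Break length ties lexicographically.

a a

length 1: no string has ≥2 trees
length 2: a a has 2 parse trees

Two derivations of a a:
  Tree ⇒ a Tree ⇒ a a
  Tree ⇒ Tree a ⇒ a a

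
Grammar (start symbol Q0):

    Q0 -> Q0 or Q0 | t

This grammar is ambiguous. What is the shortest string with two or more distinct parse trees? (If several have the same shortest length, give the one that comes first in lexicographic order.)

t or t or t

length 1: no string has ≥2 trees
length 3: no string has ≥2 trees
length 5: t or t or t has 2 parse trees

Two derivations of t or t or t:
  Q0 ⇒ Q0 or Q0 ⇒ Q0 or Q0 or Q0 ⇒ t or Q0 or Q0 ⇒ t or t or Q0 ⇒ t or t or t
  Q0 ⇒ Q0 or Q0 ⇒ t or Q0 ⇒ t or Q0 or Q0 ⇒ t or t or Q0 ⇒ t or t or t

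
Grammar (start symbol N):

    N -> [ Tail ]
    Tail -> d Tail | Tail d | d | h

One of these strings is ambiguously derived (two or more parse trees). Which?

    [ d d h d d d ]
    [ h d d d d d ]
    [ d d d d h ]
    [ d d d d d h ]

[ d d h d d d ]: 10 trees
[ h d d d d d ]: 1 tree
[ d d d d h ]: 1 tree
[ d d d d d h ]: 1 tree

[ d d h d d d ]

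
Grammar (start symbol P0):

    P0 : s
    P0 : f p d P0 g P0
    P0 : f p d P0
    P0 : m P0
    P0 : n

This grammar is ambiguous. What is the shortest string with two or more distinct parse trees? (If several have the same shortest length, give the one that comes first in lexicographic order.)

length 1: no string has ≥2 trees
length 2: no string has ≥2 trees
length 3: no string has ≥2 trees
length 4: no string has ≥2 trees
length 5: no string has ≥2 trees
length 6: no string has ≥2 trees
length 7: no string has ≥2 trees
length 8: no string has ≥2 trees
length 9: f p d f p d n g n has 2 parse trees

Two derivations of f p d f p d n g n:
  P0 ⇒ f p d P0 g P0 ⇒ f p d f p d P0 g P0 ⇒ f p d f p d n g P0 ⇒ f p d f p d n g n
  P0 ⇒ f p d P0 ⇒ f p d f p d P0 g P0 ⇒ f p d f p d n g P0 ⇒ f p d f p d n g n

f p d f p d n g n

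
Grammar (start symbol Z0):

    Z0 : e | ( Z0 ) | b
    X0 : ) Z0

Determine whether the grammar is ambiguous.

(X0 is unreachable from Z0, so its rules don't affect L(Z0).) L(Z0) is { openⁿ atom closeⁿ : n ≥ 0 }. The bracket depth fixes n, and the derivation is forced at every step.

Unambiguous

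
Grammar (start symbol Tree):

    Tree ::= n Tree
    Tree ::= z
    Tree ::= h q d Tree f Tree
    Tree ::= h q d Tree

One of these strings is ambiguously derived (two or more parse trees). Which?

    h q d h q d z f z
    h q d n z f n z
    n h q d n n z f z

h q d h q d z f z: 2 trees
h q d n z f n z: 1 tree
n h q d n n z f z: 1 tree

h q d h q d z f z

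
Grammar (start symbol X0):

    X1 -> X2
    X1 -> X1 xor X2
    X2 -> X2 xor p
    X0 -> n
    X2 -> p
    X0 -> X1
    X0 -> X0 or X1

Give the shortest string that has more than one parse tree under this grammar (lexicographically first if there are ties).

p xor p

length 1: no string has ≥2 trees
length 3: p xor p has 2 parse trees

Two derivations of p xor p:
  X0 ⇒ X1 ⇒ X2 ⇒ X2 xor p ⇒ p xor p
  X0 ⇒ X1 ⇒ X1 xor X2 ⇒ X2 xor X2 ⇒ p xor X2 ⇒ p xor p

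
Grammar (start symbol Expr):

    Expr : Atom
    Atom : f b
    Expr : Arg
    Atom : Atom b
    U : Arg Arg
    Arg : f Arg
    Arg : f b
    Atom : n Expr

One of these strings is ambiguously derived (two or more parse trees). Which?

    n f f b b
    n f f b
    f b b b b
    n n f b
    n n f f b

n f f b b: 1 tree
n f f b: 1 tree
f b b b b: 1 tree
n n f b: 2 trees
n n f f b: 1 tree

n n f b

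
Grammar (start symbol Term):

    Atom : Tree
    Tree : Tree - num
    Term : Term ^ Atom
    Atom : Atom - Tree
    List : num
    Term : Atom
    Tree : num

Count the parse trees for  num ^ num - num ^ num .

Parse trees for num ^ num - num ^ num:
  [Term [Term [Term [Atom [Tree num]]] ^ [Atom [Tree [Tree num] - num]]] ^ [Atom [Tree num]]]
  [Term [Term [Term [Atom [Tree num]]] ^ [Atom [Atom [Tree num]] - [Tree num]]] ^ [Atom [Tree num]]]

2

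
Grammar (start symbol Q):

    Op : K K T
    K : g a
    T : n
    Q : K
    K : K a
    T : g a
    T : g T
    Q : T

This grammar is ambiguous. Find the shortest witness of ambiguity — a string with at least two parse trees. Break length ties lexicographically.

length 1: no string has ≥2 trees
length 2: g a has 2 parse trees

Two derivations of g a:
  Q ⇒ K ⇒ g a
  Q ⇒ T ⇒ g a

g a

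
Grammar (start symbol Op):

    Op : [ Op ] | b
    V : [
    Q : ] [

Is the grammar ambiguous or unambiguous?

Unambiguous

Only Op is reachable from Op; ignoring the rest: L(Op) is { openⁿ atom closeⁿ : n ≥ 0 }. The bracket depth fixes n, and the derivation is forced at every step.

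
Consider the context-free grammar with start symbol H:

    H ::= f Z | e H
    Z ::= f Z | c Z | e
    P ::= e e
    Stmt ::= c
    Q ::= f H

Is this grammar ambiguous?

Unambiguous

(P, Stmt, Q are unreachable from H, so their rules don't affect L(H).) Restricted to the reachable nonterminals, every rule has the form A → t or A → t B, and no two rules for the same A share a first terminal. The grammar encodes a DFA — one run per string.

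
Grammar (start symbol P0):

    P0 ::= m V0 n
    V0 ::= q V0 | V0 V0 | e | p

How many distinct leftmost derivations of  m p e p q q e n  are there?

Parse trees for m p e p q q e n:
  [P0 m [V0 [V0 p] [V0 [V0 e] [V0 [V0 p] [V0 q [V0 q [V0 e]]]]]] n]
  [P0 m [V0 [V0 p] [V0 [V0 [V0 e] [V0 p]] [V0 q [V0 q [V0 e]]]]] n]
  [P0 m [V0 [V0 [V0 p] [V0 e]] [V0 [V0 p] [V0 q [V0 q [V0 e]]]]] n]
  [P0 m [V0 [V0 [V0 p] [V0 [V0 e] [V0 p]]] [V0 q [V0 q [V0 e]]]] n]
  [P0 m [V0 [V0 [V0 [V0 p] [V0 e]] [V0 p]] [V0 q [V0 q [V0 e]]]] n]

5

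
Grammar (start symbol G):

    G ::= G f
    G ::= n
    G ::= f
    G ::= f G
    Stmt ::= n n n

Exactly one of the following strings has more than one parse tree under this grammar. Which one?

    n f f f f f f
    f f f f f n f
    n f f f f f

n f f f f f f: 1 tree
f f f f f n f: 6 trees
n f f f f f: 1 tree

f f f f f n f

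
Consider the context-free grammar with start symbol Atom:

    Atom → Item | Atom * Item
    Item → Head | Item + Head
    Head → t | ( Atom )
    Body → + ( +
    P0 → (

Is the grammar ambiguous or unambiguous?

Unambiguous

(Body, P0 are unreachable from Atom, so their rules don't affect L(Atom).) Atom → Atom * Item | Item  ;  Item → Item + Head | Head  — a left-associative chain with Head at the bottom. Each string factors uniquely by precedence.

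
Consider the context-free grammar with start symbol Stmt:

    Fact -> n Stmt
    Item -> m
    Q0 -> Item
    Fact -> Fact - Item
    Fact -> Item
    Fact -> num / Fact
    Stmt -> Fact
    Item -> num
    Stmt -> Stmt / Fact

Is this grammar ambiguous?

Ambiguous

Witness: num / m

Derivation 1: Stmt ⇒ Fact ⇒ num / Fact ⇒ num / Item ⇒ num / m
Derivation 2: Stmt ⇒ Stmt / Fact ⇒ Fact / Fact ⇒ Item / Fact ⇒ num / Fact ⇒ num / Item ⇒ num / m

Two distinct leftmost derivations for the same string.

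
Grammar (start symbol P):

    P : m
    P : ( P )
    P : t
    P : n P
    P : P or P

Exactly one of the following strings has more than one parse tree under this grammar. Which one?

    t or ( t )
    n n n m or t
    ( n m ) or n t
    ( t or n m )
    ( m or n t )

t or ( t ): 1 tree
n n n m or t: 4 trees
( n m ) or n t: 1 tree
( t or n m ): 1 tree
( m or n t ): 1 tree

n n n m or t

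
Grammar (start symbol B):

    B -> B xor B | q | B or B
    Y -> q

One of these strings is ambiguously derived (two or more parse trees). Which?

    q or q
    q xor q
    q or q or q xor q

q or q: 1 tree
q xor q: 1 tree
q or q or q xor q: 5 trees

q or q or q xor q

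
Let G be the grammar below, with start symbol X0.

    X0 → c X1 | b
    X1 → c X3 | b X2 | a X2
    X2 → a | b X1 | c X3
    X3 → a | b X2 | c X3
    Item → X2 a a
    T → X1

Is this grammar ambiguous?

(Item, T are unreachable from X0, so their rules don't affect L(X0).) Each reachable nonterminal has at most one production per leading terminal, and all productions are right-linear; the derivation is determined token-by-token.

Unambiguous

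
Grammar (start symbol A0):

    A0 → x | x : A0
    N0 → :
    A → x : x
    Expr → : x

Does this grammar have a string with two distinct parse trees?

Only A0 is reachable from A0; ignoring the rest: Right-recursive list with a separator: after each atom, whether the separator follows determines the rule. One parse per string.

Unambiguous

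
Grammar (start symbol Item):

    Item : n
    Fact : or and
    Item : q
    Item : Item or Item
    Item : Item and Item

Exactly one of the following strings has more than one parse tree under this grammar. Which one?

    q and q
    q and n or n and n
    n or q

q and n or n and n

q and q: 1 tree
q and n or n and n: 5 trees
n or q: 1 tree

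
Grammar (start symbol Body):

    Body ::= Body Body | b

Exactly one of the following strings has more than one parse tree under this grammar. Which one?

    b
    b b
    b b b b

b b b b

b: 1 tree
b b: 1 tree
b b b b: 5 trees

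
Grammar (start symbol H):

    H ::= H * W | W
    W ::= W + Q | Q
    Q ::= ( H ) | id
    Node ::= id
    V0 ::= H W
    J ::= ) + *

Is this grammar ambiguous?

Only H, W, Q are reachable from H; ignoring the rest: The grammar is stratified — H handles '*' (left-recursive), W handles '+', Q atoms. Each operator has a fixed associativity and precedence level, so every string has one parse.

Unambiguous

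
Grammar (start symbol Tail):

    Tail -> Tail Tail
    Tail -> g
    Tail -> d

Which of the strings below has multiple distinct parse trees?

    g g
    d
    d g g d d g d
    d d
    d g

d g g d d g d

g g: 1 tree
d: 1 tree
d g g d d g d: 132 trees
d d: 1 tree
d g: 1 tree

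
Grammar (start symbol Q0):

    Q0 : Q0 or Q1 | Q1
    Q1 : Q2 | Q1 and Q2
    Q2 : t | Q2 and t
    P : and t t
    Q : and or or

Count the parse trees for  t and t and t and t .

Parse trees for t and t and t and t:
  [Q0 [Q1 [Q2 [Q2 [Q2 [Q2 t] and t] and t] and t]]]
  [Q0 [Q1 [Q1 [Q2 t]] and [Q2 [Q2 [Q2 t] and t] and t]]]
  [Q0 [Q1 [Q1 [Q2 [Q2 t] and t]] and [Q2 [Q2 t] and t]]]
  [Q0 [Q1 [Q1 [Q1 [Q2 t]] and [Q2 t]] and [Q2 [Q2 t] and t]]]
  [Q0 [Q1 [Q1 [Q2 [Q2 [Q2 t] and t] and t]] and [Q2 t]]]
  [Q0 [Q1 [Q1 [Q1 [Q2 t]] and [Q2 [Q2 t] and t]] and [Q2 t]]]
  [Q0 [Q1 [Q1 [Q1 [Q2 [Q2 t] and t]] and [Q2 t]] and [Q2 t]]]
  [Q0 [Q1 [Q1 [Q1 [Q1 [Q2 t]] and [Q2 t]] and [Q2 t]] and [Q2 t]]]

8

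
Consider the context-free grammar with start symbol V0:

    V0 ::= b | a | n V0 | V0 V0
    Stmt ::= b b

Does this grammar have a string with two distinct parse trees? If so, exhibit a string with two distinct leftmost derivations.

Witness: a a a

Derivation 1: V0 ⇒ V0 V0 ⇒ a V0 ⇒ a V0 V0 ⇒ a a V0 ⇒ a a a
Derivation 2: V0 ⇒ V0 V0 ⇒ V0 V0 V0 ⇒ a V0 V0 ⇒ a a V0 ⇒ a a a

Two distinct leftmost derivations for the same string.

Ambiguous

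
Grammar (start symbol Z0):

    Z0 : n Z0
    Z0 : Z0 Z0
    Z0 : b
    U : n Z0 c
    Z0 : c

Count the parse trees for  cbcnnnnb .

5

Parse trees for cbcnnnnb:
  [Z0 [Z0 c] [Z0 [Z0 b] [Z0 [Z0 c] [Z0 n [Z0 n [Z0 n [Z0 n [Z0 b]]]]]]]]
  [Z0 [Z0 c] [Z0 [Z0 [Z0 b] [Z0 c]] [Z0 n [Z0 n [Z0 n [Z0 n [Z0 b]]]]]]]
  [Z0 [Z0 [Z0 c] [Z0 b]] [Z0 [Z0 c] [Z0 n [Z0 n [Z0 n [Z0 n [Z0 b]]]]]]]
  [Z0 [Z0 [Z0 c] [Z0 [Z0 b] [Z0 c]]] [Z0 n [Z0 n [Z0 n [Z0 n [Z0 b]]]]]]
  [Z0 [Z0 [Z0 [Z0 c] [Z0 b]] [Z0 c]] [Z0 n [Z0 n [Z0 n [Z0 n [Z0 b]]]]]]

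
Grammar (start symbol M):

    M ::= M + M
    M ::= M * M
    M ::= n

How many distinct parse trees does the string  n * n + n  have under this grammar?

Parse trees for n * n + n:
  [M [M [M n] * [M n]] + [M n]]
  [M [M n] * [M [M n] + [M n]]]

2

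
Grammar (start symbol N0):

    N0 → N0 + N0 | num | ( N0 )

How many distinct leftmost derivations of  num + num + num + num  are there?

Parse trees for num + num + num + num:
  [N0 [N0 num] + [N0 [N0 num] + [N0 [N0 num] + [N0 num]]]]
  [N0 [N0 num] + [N0 [N0 [N0 num] + [N0 num]] + [N0 num]]]
  [N0 [N0 [N0 num] + [N0 num]] + [N0 [N0 num] + [N0 num]]]
  [N0 [N0 [N0 num] + [N0 [N0 num] + [N0 num]]] + [N0 num]]
  [N0 [N0 [N0 [N0 num] + [N0 num]] + [N0 num]] + [N0 num]]

5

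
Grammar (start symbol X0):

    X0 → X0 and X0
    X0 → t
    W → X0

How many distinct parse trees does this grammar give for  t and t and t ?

2

Parse trees for t and t and t:
  [X0 [X0 t] and [X0 [X0 t] and [X0 t]]]
  [X0 [X0 [X0 t] and [X0 t]] and [X0 t]]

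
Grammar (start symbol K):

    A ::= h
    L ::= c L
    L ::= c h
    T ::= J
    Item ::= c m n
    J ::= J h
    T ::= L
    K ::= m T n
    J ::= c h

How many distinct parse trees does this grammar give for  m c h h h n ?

1

Parse trees for m c h h h n:
  [K m [T [J [J [J c h] h] h]] n]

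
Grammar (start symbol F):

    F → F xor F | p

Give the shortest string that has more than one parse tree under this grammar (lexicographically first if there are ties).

p xor p xor p

length 1: no string has ≥2 trees
length 3: no string has ≥2 trees
length 5: p xor p xor p has 2 parse trees

Two derivations of p xor p xor p:
  F ⇒ F xor F ⇒ F xor F xor F ⇒ p xor F xor F ⇒ p xor p xor F ⇒ p xor p xor p
  F ⇒ F xor F ⇒ p xor F ⇒ p xor F xor F ⇒ p xor p xor F ⇒ p xor p xor p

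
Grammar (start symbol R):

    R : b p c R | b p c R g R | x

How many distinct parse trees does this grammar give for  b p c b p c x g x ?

Parse trees for b p c b p c x g x:
  [R b p c [R b p c [R x] g [R x]]]
  [R b p c [R b p c [R x]] g [R x]]

2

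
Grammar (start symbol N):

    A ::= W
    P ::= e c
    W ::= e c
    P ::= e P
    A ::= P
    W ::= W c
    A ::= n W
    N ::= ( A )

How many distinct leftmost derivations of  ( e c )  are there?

2

Parse trees for ( e c ):
  [N ( [A [W e c]] )]
  [N ( [A [P e c]] )]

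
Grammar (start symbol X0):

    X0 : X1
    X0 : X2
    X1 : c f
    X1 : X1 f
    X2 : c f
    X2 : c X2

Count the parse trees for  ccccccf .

Parse trees for ccccccf:
  [X0 [X2 c [X2 c [X2 c [X2 c [X2 c [X2 c f]]]]]]]

1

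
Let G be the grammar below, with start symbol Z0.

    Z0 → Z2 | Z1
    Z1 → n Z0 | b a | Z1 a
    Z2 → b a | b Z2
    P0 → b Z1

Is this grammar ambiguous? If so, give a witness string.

Ambiguous

Witness: b a

Derivation 1: Z0 ⇒ Z2 ⇒ b a
Derivation 2: Z0 ⇒ Z1 ⇒ b a

Two distinct leftmost derivations for the same string.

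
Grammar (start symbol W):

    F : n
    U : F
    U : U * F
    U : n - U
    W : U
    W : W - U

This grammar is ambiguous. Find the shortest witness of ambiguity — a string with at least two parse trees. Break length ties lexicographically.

n - n

length 1: no string has ≥2 trees
length 3: n - n has 2 parse trees

Two derivations of n - n:
  W ⇒ U ⇒ n - U ⇒ n - F ⇒ n - n
  W ⇒ W - U ⇒ U - U ⇒ F - U ⇒ n - U ⇒ n - F ⇒ n - n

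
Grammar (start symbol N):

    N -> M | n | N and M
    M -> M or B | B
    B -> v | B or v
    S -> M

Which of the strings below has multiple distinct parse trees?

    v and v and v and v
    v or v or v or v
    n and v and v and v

v and v and v and v: 1 tree
v or v or v or v: 8 trees
n and v and v and v: 1 tree

v or v or v or v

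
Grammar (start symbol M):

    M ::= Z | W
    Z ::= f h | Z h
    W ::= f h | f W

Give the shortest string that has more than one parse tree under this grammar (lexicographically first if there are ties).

length 2: f h has 2 parse trees

Two derivations of f h:
  M ⇒ Z ⇒ f h
  M ⇒ W ⇒ f h

f h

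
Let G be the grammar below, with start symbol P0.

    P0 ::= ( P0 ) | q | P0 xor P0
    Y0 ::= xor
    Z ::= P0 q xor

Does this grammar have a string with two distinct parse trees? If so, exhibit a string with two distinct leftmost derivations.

Witness: q xor q xor q

Derivation 1: P0 ⇒ P0 xor P0 ⇒ q xor P0 ⇒ q xor P0 xor P0 ⇒ q xor q xor P0 ⇒ q xor q xor q
Derivation 2: P0 ⇒ P0 xor P0 ⇒ P0 xor P0 xor P0 ⇒ q xor P0 xor P0 ⇒ q xor q xor P0 ⇒ q xor q xor q

Two distinct leftmost derivations for the same string.

Ambiguous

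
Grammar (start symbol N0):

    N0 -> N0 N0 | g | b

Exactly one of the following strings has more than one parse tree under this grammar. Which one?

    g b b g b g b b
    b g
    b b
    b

g b b g b g b b

g b b g b g b b: 429 trees
b g: 1 tree
b b: 1 tree
b: 1 tree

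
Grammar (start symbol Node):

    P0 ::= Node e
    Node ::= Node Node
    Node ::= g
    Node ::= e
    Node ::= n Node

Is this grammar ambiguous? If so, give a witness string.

Witness: e e e

Derivation 1: Node ⇒ Node Node ⇒ Node Node Node ⇒ e Node Node ⇒ e e Node ⇒ e e e
Derivation 2: Node ⇒ Node Node ⇒ e Node ⇒ e Node Node ⇒ e e Node ⇒ e e e

Two distinct leftmost derivations for the same string.

Ambiguous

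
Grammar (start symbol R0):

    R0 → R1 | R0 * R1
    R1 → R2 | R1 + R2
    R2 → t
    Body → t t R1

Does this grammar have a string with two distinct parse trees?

Unambiguous

Only R0, R1, R2 are reachable from R0; ignoring the rest: The grammar is stratified — R0 handles '*' (left-recursive), R1 handles '+', R2 atoms. Each operator has a fixed associativity and precedence level, so every string has one parse.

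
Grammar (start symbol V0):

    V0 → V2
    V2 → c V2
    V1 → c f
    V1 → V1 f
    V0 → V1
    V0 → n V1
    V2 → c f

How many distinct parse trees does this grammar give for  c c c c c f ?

Parse trees for c c c c c f:
  [V0 [V2 c [V2 c [V2 c [V2 c [V2 c f]]]]]]

1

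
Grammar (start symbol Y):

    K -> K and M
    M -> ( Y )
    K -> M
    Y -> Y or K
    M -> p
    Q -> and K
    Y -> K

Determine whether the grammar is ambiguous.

Only Y, K, M are reachable from Y; ignoring the rest: The grammar is stratified — Y handles 'or' (left-recursive), K handles 'and', M atoms. Each operator has a fixed associativity and precedence level, so every string has one parse.

Unambiguous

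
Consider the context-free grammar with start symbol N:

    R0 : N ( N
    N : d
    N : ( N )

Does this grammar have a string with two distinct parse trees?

(R0 is unreachable from N, so its rules don't affect L(N).) Each string is a nest of matched brackets around a single atom. An opening bracket forces the recursive rule; an atom forces the base rule.

Unambiguous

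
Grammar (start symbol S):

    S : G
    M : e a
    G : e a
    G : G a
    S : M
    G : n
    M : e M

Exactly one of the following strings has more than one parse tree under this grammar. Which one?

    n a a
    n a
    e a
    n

e a

n a a: 1 tree
n a: 1 tree
e a: 2 trees
n: 1 tree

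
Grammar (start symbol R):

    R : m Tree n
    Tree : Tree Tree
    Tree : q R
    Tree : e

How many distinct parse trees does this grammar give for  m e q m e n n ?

1

Parse trees for m e q m e n n:
  [R m [Tree [Tree e] [Tree q [R m [Tree e] n]]] n]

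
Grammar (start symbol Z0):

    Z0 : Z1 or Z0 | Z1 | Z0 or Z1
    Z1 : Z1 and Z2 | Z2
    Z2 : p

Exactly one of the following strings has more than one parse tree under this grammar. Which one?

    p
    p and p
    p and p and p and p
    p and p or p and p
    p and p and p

p and p or p and p

p: 1 tree
p and p: 1 tree
p and p and p and p: 1 tree
p and p or p and p: 2 trees
p and p and p: 1 tree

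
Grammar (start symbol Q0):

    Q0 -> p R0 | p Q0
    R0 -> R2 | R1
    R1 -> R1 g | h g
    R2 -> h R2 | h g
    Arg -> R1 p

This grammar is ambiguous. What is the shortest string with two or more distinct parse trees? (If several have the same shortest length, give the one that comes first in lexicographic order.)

p h g

length 3: p h g has 2 parse trees

Two derivations of p h g:
  Q0 ⇒ p R0 ⇒ p R2 ⇒ p h g
  Q0 ⇒ p R0 ⇒ p R1 ⇒ p h g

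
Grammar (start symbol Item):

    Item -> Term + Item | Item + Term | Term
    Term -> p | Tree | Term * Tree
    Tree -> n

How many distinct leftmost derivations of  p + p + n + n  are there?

Parse trees for p + p + n + n:
  [Item [Term p] + [Item [Term p] + [Item [Term [Tree n]] + [Item [Term [Tree n]]]]]]
  [Item [Term p] + [Item [Term p] + [Item [Item [Term [Tree n]]] + [Term [Tree n]]]]]
  [Item [Term p] + [Item [Item [Term p] + [Item [Term [Tree n]]]] + [Term [Tree n]]]]
  [Item [Term p] + [Item [Item [Item [Term p]] + [Term [Tree n]]] + [Term [Tree n]]]]
  [Item [Item [Term p] + [Item [Term p] + [Item [Term [Tree n]]]]] + [Term [Tree n]]]
  [Item [Item [Term p] + [Item [Item [Term p]] + [Term [Tree n]]]] + [Term [Tree n]]]
  [Item [Item [Item [Term p] + [Item [Term p]]] + [Term [Tree n]]] + [Term [Tree n]]]
  [Item [Item [Item [Item [Term p]] + [Term p]] + [Term [Tree n]]] + [Term [Tree n]]]

8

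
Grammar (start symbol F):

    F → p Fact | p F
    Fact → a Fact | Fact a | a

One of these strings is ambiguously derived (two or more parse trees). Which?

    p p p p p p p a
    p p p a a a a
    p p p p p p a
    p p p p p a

p p p a a a a

p p p p p p p a: 1 tree
p p p a a a a: 8 trees
p p p p p p a: 1 tree
p p p p p a: 1 tree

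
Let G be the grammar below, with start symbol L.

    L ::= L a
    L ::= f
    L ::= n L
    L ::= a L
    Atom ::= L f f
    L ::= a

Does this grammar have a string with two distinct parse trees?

Witness: a a

Derivation 1: L ⇒ L a ⇒ a a
Derivation 2: L ⇒ a L ⇒ a a

Two distinct leftmost derivations for the same string.

Ambiguous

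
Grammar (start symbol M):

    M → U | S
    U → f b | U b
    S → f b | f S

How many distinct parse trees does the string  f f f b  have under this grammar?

1

Parse trees for f f f b:
  [M [S f [S f [S f b]]]]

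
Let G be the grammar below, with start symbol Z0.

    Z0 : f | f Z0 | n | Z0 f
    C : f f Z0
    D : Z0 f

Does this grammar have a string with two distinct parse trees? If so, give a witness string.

Ambiguous

Witness: f f

Derivation 1: Z0 ⇒ f Z0 ⇒ f f
Derivation 2: Z0 ⇒ Z0 f ⇒ f f

Two distinct leftmost derivations for the same string.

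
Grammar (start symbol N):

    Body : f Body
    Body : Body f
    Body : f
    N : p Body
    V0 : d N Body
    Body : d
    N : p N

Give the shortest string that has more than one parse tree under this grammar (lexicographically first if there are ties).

p f f

length 2: no string has ≥2 trees
length 3: p f f has 2 parse trees

Two derivations of p f f:
  N ⇒ p Body ⇒ p f Body ⇒ p f f
  N ⇒ p Body ⇒ p Body f ⇒ p f f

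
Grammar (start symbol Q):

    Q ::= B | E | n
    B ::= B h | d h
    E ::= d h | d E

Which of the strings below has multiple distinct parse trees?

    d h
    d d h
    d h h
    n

d h: 2 trees
d d h: 1 tree
d h h: 1 tree
n: 1 tree

d h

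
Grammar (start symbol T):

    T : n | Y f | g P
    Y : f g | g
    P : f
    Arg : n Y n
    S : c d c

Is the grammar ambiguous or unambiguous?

Witness: g f

Derivation 1: T ⇒ Y f ⇒ g f
Derivation 2: T ⇒ g P ⇒ g f

Two distinct leftmost derivations for the same string.

Ambiguous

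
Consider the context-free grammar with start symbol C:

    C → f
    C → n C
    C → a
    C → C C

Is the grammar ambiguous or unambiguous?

Witness: a a a

Derivation 1: C ⇒ C C ⇒ a C ⇒ a C C ⇒ a a C ⇒ a a a
Derivation 2: C ⇒ C C ⇒ C C C ⇒ a C C ⇒ a a C ⇒ a a a

Two distinct leftmost derivations for the same string.

Ambiguous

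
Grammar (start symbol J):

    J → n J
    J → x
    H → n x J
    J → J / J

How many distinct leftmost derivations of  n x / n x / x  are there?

Parse trees for n x / n x / x:
  [J n [J [J x] / [J n [J [J x] / [J x]]]]]
  [J n [J [J x] / [J [J n [J x]] / [J x]]]]
  [J n [J [J [J x] / [J n [J x]]] / [J x]]]
  [J [J n [J x]] / [J n [J [J x] / [J x]]]]
  [J [J n [J x]] / [J [J n [J x]] / [J x]]]
  [J [J n [J [J x] / [J n [J x]]]] / [J x]]
  [J [J [J n [J x]] / [J n [J x]]] / [J x]]

7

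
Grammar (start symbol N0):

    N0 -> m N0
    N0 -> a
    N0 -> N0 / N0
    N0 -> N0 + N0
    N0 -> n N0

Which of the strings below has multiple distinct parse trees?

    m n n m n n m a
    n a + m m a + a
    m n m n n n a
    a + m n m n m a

m n n m n n m a: 1 tree
n a + m m a + a: 9 trees
m n m n n n a: 1 tree
a + m n m n m a: 1 tree

n a + m m a + a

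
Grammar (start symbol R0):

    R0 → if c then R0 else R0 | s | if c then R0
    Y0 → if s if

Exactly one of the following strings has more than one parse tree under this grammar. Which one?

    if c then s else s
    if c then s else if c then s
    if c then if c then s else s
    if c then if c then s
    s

if c then if c then s else s

if c then s else s: 1 tree
if c then s else if c then s: 1 tree
if c then if c then s else s: 2 trees
if c then if c then s: 1 tree
s: 1 tree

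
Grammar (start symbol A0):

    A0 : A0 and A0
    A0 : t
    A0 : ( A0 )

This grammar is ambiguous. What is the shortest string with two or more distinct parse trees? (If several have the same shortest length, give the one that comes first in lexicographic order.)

length 1: no string has ≥2 trees
length 3: no string has ≥2 trees
length 5: t and t and t has 2 parse trees

Two derivations of t and t and t:
  A0 ⇒ A0 and A0 ⇒ A0 and A0 and A0 ⇒ t and A0 and A0 ⇒ t and t and A0 ⇒ t and t and t
  A0 ⇒ A0 and A0 ⇒ t and A0 ⇒ t and A0 and A0 ⇒ t and t and A0 ⇒ t and t and t

t and t and t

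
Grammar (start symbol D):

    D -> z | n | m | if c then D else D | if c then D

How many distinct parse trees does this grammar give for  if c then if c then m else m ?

2

Parse trees for if c then if c then m else m:
  [D if c then [D if c then [D m]] else [D m]]
  [D if c then [D if c then [D m] else [D m]]]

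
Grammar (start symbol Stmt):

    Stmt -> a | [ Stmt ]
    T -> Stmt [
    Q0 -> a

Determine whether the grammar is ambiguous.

Only Stmt is reachable from Stmt; ignoring the rest: L(Stmt) is { openⁿ atom closeⁿ : n ≥ 0 }. The bracket depth fixes n, and the derivation is forced at every step.

Unambiguous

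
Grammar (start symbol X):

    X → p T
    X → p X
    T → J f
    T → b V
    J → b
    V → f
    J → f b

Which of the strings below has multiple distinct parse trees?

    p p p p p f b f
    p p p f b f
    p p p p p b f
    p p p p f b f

p p p p p b f

p p p p p f b f: 1 tree
p p p f b f: 1 tree
p p p p p b f: 2 trees
p p p p f b f: 1 tree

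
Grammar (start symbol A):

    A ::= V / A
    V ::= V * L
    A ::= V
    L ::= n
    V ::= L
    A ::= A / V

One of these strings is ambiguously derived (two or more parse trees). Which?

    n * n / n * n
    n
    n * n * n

n * n / n * n: 2 trees
n: 1 tree
n * n * n: 1 tree

n * n / n * n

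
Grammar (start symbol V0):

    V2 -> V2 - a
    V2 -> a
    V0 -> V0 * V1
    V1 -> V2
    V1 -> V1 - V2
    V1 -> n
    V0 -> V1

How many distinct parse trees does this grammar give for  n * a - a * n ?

2

Parse trees for n * a - a * n:
  [V0 [V0 [V0 [V1 n]] * [V1 [V2 [V2 a] - a]]] * [V1 n]]
  [V0 [V0 [V0 [V1 n]] * [V1 [V1 [V2 a]] - [V2 a]]] * [V1 n]]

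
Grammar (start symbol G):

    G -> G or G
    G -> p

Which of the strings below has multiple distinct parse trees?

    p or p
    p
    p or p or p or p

p or p or p or p

p or p: 1 tree
p: 1 tree
p or p or p or p: 5 trees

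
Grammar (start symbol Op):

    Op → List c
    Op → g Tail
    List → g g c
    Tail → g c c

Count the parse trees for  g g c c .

Parse trees for g g c c:
  [Op [List g g c] c]
  [Op g [Tail g c c]]

2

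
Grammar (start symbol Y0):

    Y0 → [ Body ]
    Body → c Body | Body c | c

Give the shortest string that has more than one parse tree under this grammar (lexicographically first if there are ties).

[ c c ]

length 3: no string has ≥2 trees
length 4: [ c c ] has 2 parse trees

Two derivations of [ c c ]:
  Y0 ⇒ [ Body ] ⇒ [ c Body ] ⇒ [ c c ]
  Y0 ⇒ [ Body ] ⇒ [ Body c ] ⇒ [ c c ]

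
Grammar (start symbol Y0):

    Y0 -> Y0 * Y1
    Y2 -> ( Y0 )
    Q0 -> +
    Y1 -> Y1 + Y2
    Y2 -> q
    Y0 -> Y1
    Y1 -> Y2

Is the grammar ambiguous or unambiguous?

(Q0 is unreachable from Y0, so its rules don't affect L(Y0).) This is a standard precedence ladder (Y0 over Y1 over Y2), with each level left-recursive on its own operator ('*' at Y0, '+' at Y1). That structure is LR(1), hence unambiguous.

Unambiguous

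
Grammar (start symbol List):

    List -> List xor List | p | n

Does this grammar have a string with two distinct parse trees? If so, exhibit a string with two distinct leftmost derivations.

Witness: n xor n xor n

Derivation 1: List ⇒ List xor List ⇒ List xor List xor List ⇒ n xor List xor List ⇒ n xor n xor List ⇒ n xor n xor n
Derivation 2: List ⇒ List xor List ⇒ n xor List ⇒ n xor List xor List ⇒ n xor n xor List ⇒ n xor n xor n

Two distinct leftmost derivations for the same string.

Ambiguous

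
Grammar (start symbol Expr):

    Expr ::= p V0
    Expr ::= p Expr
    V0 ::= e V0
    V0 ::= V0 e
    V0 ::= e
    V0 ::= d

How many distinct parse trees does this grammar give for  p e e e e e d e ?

Parse trees for p e e e e e d e:
  [Expr p [V0 e [V0 e [V0 e [V0 e [V0 e [V0 [V0 d] e]]]]]]]
  [Expr p [V0 e [V0 e [V0 e [V0 e [V0 [V0 e [V0 d]] e]]]]]]
  [Expr p [V0 e [V0 e [V0 e [V0 [V0 e [V0 e [V0 d]]] e]]]]]
  [Expr p [V0 e [V0 e [V0 [V0 e [V0 e [V0 e [V0 d]]]] e]]]]
  [Expr p [V0 e [V0 [V0 e [V0 e [V0 e [V0 e [V0 d]]]]] e]]]
  [Expr p [V0 [V0 e [V0 e [V0 e [V0 e [V0 e [V0 d]]]]]] e]]

6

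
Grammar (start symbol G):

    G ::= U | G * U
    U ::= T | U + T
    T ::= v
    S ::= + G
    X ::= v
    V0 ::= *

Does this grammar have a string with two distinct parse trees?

(S, X, V0 are unreachable from G, so their rules don't affect L(G).) This is a standard precedence ladder (G over U over T), with each level left-recursive on its own operator ('*' at G, '+' at U). That structure is LR(1), hence unambiguous.

Unambiguous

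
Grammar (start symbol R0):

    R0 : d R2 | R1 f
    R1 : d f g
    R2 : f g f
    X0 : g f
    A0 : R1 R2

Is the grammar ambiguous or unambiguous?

Ambiguous

Witness: d f g f

Derivation 1: R0 ⇒ d R2 ⇒ d f g f
Derivation 2: R0 ⇒ R1 f ⇒ d f g f

Two distinct leftmost derivations for the same string.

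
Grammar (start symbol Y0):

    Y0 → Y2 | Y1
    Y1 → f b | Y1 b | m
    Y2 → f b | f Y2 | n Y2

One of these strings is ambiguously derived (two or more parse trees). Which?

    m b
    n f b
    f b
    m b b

f b

m b: 1 tree
n f b: 1 tree
f b: 2 trees
m b b: 1 tree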